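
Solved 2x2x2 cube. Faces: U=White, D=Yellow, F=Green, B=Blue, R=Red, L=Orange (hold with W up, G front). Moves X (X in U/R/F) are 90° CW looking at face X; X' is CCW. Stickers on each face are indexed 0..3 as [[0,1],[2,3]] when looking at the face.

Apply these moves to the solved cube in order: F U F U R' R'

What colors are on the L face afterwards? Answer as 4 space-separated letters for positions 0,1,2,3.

After move 1 (F): F=GGGG U=WWOO R=WRWR D=RRYY L=OYOY
After move 2 (U): U=OWOW F=WRGG R=BBWR B=OYBB L=GGOY
After move 3 (F): F=GWGR U=OWYG R=OBWR D=WBYY L=GROR
After move 4 (U): U=YOGW F=OBGR R=OYWR B=GRBB L=GWOR
After move 5 (R'): R=YROW U=YBGG F=OOGW D=WBYR B=YRBB
After move 6 (R'): R=RWYO U=YBGY F=OBGG D=WOYW B=RRBB
Query: L face = GWOR

Answer: G W O R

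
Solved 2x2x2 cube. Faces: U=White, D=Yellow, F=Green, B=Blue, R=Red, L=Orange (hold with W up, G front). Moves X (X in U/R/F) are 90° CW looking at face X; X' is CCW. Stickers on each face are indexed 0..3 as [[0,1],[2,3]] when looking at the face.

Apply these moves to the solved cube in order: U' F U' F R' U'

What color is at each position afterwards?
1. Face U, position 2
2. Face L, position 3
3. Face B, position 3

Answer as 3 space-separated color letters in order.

Answer: W G B

Derivation:
After move 1 (U'): U=WWWW F=OOGG R=GGRR B=RRBB L=BBOO
After move 2 (F): F=GOGO U=WWOB R=WGWR D=RGYY L=BYOY
After move 3 (U'): U=WBWO F=BYGO R=GOWR B=WGBB L=RROY
After move 4 (F): F=GBOY U=WBYR R=WOOR D=WGYY L=RROG
After move 5 (R'): R=ORWO U=WBYW F=GBOR D=WBYY B=YGGB
After move 6 (U'): U=BWWY F=RROR R=GBWO B=ORGB L=YGOG
Query 1: U[2] = W
Query 2: L[3] = G
Query 3: B[3] = B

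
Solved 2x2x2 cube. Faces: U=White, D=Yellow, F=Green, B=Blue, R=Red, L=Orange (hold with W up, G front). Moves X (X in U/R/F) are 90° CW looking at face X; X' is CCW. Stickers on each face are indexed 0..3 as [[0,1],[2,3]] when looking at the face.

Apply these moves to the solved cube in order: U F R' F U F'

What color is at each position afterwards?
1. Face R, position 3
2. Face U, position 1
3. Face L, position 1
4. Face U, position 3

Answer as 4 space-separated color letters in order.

Answer: W W B O

Derivation:
After move 1 (U): U=WWWW F=RRGG R=BBRR B=OOBB L=GGOO
After move 2 (F): F=GRGR U=WWOG R=WBWR D=RBYY L=GYOY
After move 3 (R'): R=BRWW U=WBOO F=GWGG D=RRYR B=YOBB
After move 4 (F): F=GGGW U=WBYY R=OROW D=WBYR L=GROR
After move 5 (U): U=YWYB F=ORGW R=YOOW B=GRBB L=GGOR
After move 6 (F'): F=RWOG U=YWYO R=BOWW D=GRYR L=GBOY
Query 1: R[3] = W
Query 2: U[1] = W
Query 3: L[1] = B
Query 4: U[3] = O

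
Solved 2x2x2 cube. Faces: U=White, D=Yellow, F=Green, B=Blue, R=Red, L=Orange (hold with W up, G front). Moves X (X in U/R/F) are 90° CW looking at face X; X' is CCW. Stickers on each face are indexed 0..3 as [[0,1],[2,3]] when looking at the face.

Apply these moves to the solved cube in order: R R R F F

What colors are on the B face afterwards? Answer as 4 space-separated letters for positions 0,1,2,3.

After move 1 (R): R=RRRR U=WGWG F=GYGY D=YBYB B=WBWB
After move 2 (R): R=RRRR U=WYWY F=GBGB D=YWYW B=GBGB
After move 3 (R): R=RRRR U=WBWB F=GWGW D=YGYG B=YBYB
After move 4 (F): F=GGWW U=WBOO R=WRBR D=RRYG L=OYOG
After move 5 (F): F=WGWG U=WBGY R=OROR D=BWYG L=OROR
Query: B face = YBYB

Answer: Y B Y B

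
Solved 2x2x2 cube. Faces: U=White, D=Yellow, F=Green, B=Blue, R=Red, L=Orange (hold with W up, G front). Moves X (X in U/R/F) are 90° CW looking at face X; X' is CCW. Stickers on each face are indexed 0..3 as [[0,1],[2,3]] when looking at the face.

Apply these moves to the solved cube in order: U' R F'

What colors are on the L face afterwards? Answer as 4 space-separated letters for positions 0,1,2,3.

Answer: B G O W

Derivation:
After move 1 (U'): U=WWWW F=OOGG R=GGRR B=RRBB L=BBOO
After move 2 (R): R=RGRG U=WOWG F=OYGY D=YBYR B=WRWB
After move 3 (F'): F=YYOG U=WORR R=BGYG D=BOYR L=BGOW
Query: L face = BGOW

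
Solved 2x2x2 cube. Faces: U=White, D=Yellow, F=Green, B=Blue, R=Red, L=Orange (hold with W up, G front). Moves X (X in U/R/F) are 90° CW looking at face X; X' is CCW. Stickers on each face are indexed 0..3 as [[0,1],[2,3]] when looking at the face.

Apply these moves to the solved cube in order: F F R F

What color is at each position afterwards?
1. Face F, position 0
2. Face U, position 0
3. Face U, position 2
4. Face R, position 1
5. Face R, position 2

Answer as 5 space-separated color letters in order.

Answer: G W R O G

Derivation:
After move 1 (F): F=GGGG U=WWOO R=WRWR D=RRYY L=OYOY
After move 2 (F): F=GGGG U=WWYY R=OROR D=WWYY L=OROR
After move 3 (R): R=OORR U=WGYG F=GWGY D=WBYB B=YBWB
After move 4 (F): F=GGYW U=WGRR R=YOGR D=ROYB L=OWOB
Query 1: F[0] = G
Query 2: U[0] = W
Query 3: U[2] = R
Query 4: R[1] = O
Query 5: R[2] = G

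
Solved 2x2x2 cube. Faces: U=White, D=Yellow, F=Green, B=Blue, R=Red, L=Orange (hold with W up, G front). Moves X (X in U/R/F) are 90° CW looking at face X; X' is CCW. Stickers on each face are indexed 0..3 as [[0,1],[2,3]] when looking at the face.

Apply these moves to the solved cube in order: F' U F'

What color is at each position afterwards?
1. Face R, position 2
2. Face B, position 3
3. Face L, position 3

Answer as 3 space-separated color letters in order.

After move 1 (F'): F=GGGG U=WWRR R=YRYR D=OOYY L=OWOW
After move 2 (U): U=RWRW F=YRGG R=BBYR B=OWBB L=GGOW
After move 3 (F'): F=RGYG U=RWBY R=OBOR D=GWYY L=GWOR
Query 1: R[2] = O
Query 2: B[3] = B
Query 3: L[3] = R

Answer: O B R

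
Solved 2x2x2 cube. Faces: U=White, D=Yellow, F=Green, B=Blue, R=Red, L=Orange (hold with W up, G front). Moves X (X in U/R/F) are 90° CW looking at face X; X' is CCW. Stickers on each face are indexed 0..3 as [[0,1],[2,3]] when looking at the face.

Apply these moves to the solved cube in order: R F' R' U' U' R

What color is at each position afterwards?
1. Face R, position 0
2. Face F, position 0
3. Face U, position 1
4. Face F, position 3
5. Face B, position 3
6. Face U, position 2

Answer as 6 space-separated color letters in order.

Answer: B B B G B W

Derivation:
After move 1 (R): R=RRRR U=WGWG F=GYGY D=YBYB B=WBWB
After move 2 (F'): F=YYGG U=WGRR R=BRYR D=OOYB L=OGOW
After move 3 (R'): R=RRBY U=WWRW F=YGGR D=OYYG B=BBOB
After move 4 (U'): U=WWWR F=OGGR R=YGBY B=RROB L=BBOW
After move 5 (U'): U=WRWW F=BBGR R=OGBY B=YGOB L=RROW
After move 6 (R): R=BOYG U=WBWR F=BYGG D=OOYY B=WGRB
Query 1: R[0] = B
Query 2: F[0] = B
Query 3: U[1] = B
Query 4: F[3] = G
Query 5: B[3] = B
Query 6: U[2] = W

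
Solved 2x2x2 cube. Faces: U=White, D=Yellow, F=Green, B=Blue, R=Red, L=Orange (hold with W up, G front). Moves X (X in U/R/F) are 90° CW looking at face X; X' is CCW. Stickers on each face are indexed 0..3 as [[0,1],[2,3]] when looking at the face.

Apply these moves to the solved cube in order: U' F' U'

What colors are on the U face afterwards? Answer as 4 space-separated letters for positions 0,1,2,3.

Answer: W R W G

Derivation:
After move 1 (U'): U=WWWW F=OOGG R=GGRR B=RRBB L=BBOO
After move 2 (F'): F=OGOG U=WWGR R=YGYR D=BOYY L=BWOW
After move 3 (U'): U=WRWG F=BWOG R=OGYR B=YGBB L=RROW
Query: U face = WRWG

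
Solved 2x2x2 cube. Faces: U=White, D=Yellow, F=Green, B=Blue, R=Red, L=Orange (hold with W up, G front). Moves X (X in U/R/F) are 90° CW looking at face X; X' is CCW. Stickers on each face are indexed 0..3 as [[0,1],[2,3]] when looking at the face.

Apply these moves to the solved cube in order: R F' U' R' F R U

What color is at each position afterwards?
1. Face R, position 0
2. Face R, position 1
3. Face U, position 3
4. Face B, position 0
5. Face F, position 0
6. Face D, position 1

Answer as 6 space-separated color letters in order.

After move 1 (R): R=RRRR U=WGWG F=GYGY D=YBYB B=WBWB
After move 2 (F'): F=YYGG U=WGRR R=BRYR D=OOYB L=OGOW
After move 3 (U'): U=GRWR F=OGGG R=YYYR B=BRWB L=WBOW
After move 4 (R'): R=YRYY U=GWWB F=ORGR D=OGYG B=BROB
After move 5 (F): F=GORR U=GWWB R=WRBY D=YYYG L=WOOG
After move 6 (R): R=BWYR U=GOWR F=GYRG D=YOYB B=BRWB
After move 7 (U): U=WGRO F=BWRG R=BRYR B=WOWB L=GYOG
Query 1: R[0] = B
Query 2: R[1] = R
Query 3: U[3] = O
Query 4: B[0] = W
Query 5: F[0] = B
Query 6: D[1] = O

Answer: B R O W B O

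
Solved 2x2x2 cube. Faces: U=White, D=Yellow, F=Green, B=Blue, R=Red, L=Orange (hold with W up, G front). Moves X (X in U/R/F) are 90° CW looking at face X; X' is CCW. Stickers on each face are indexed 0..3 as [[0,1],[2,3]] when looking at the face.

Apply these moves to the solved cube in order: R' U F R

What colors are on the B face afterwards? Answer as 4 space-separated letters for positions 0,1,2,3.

After move 1 (R'): R=RRRR U=WBWB F=GWGW D=YGYG B=YBYB
After move 2 (U): U=WWBB F=RRGW R=YBRR B=OOYB L=GWOO
After move 3 (F): F=GRWR U=WWOW R=BBBR D=RYYG L=GYOG
After move 4 (R): R=BBRB U=WROR F=GYWG D=RYYO B=WOWB
Query: B face = WOWB

Answer: W O W B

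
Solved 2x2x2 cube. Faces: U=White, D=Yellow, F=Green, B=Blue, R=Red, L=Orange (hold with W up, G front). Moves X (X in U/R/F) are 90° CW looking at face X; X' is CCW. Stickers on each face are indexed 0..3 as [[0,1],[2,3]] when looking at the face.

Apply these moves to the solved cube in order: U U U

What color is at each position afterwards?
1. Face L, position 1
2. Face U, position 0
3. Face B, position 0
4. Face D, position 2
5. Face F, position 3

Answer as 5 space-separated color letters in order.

Answer: B W R Y G

Derivation:
After move 1 (U): U=WWWW F=RRGG R=BBRR B=OOBB L=GGOO
After move 2 (U): U=WWWW F=BBGG R=OORR B=GGBB L=RROO
After move 3 (U): U=WWWW F=OOGG R=GGRR B=RRBB L=BBOO
Query 1: L[1] = B
Query 2: U[0] = W
Query 3: B[0] = R
Query 4: D[2] = Y
Query 5: F[3] = G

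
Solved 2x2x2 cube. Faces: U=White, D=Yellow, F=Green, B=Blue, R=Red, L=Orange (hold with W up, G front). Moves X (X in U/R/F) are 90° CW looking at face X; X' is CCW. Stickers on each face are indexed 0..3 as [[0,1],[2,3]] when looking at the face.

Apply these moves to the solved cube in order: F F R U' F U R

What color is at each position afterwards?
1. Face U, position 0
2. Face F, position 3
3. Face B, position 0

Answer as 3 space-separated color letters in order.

Answer: R B G

Derivation:
After move 1 (F): F=GGGG U=WWOO R=WRWR D=RRYY L=OYOY
After move 2 (F): F=GGGG U=WWYY R=OROR D=WWYY L=OROR
After move 3 (R): R=OORR U=WGYG F=GWGY D=WBYB B=YBWB
After move 4 (U'): U=GGWY F=ORGY R=GWRR B=OOWB L=YBOR
After move 5 (F): F=GOYR U=GGRB R=WWYR D=RGYB L=YWOB
After move 6 (U): U=RGBG F=WWYR R=OOYR B=YWWB L=GOOB
After move 7 (R): R=YORO U=RWBR F=WGYB D=RWYY B=GWGB
Query 1: U[0] = R
Query 2: F[3] = B
Query 3: B[0] = G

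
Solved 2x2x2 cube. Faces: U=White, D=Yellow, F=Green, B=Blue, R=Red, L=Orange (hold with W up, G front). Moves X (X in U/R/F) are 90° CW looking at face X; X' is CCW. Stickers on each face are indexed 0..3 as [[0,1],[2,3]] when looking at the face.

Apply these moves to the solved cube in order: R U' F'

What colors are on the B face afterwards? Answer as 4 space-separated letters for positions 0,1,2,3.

Answer: R R W B

Derivation:
After move 1 (R): R=RRRR U=WGWG F=GYGY D=YBYB B=WBWB
After move 2 (U'): U=GGWW F=OOGY R=GYRR B=RRWB L=WBOO
After move 3 (F'): F=OYOG U=GGGR R=BYYR D=BOYB L=WWOW
Query: B face = RRWB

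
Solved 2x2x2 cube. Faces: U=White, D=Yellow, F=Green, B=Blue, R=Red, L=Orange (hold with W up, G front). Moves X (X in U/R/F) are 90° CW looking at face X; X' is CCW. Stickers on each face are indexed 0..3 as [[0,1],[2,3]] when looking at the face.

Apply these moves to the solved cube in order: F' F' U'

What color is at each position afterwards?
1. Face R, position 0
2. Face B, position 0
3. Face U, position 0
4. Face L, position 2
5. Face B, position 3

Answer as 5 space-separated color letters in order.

Answer: G O W O B

Derivation:
After move 1 (F'): F=GGGG U=WWRR R=YRYR D=OOYY L=OWOW
After move 2 (F'): F=GGGG U=WWYY R=OROR D=WWYY L=OROR
After move 3 (U'): U=WYWY F=ORGG R=GGOR B=ORBB L=BBOR
Query 1: R[0] = G
Query 2: B[0] = O
Query 3: U[0] = W
Query 4: L[2] = O
Query 5: B[3] = B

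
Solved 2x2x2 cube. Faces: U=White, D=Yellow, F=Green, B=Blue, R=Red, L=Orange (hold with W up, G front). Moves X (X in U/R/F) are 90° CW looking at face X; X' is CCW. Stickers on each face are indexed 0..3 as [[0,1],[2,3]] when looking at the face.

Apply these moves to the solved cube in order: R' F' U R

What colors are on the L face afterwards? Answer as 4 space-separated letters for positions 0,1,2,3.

Answer: W W O W

Derivation:
After move 1 (R'): R=RRRR U=WBWB F=GWGW D=YGYG B=YBYB
After move 2 (F'): F=WWGG U=WBRR R=GRYR D=OOYG L=OBOW
After move 3 (U): U=RWRB F=GRGG R=YBYR B=OBYB L=WWOW
After move 4 (R): R=YYRB U=RRRG F=GOGG D=OYYO B=BBWB
Query: L face = WWOW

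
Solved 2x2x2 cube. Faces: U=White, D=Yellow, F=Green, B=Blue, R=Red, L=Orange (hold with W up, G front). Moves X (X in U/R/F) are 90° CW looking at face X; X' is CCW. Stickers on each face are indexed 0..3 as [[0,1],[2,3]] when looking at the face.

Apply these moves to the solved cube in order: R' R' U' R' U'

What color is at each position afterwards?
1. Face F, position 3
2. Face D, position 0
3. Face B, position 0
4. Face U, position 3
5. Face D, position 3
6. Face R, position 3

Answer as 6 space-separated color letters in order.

Answer: W Y B W B R

Derivation:
After move 1 (R'): R=RRRR U=WBWB F=GWGW D=YGYG B=YBYB
After move 2 (R'): R=RRRR U=WYWY F=GBGB D=YWYW B=GBGB
After move 3 (U'): U=YYWW F=OOGB R=GBRR B=RRGB L=GBOO
After move 4 (R'): R=BRGR U=YGWR F=OYGW D=YOYB B=WRWB
After move 5 (U'): U=GRYW F=GBGW R=OYGR B=BRWB L=WROO
Query 1: F[3] = W
Query 2: D[0] = Y
Query 3: B[0] = B
Query 4: U[3] = W
Query 5: D[3] = B
Query 6: R[3] = R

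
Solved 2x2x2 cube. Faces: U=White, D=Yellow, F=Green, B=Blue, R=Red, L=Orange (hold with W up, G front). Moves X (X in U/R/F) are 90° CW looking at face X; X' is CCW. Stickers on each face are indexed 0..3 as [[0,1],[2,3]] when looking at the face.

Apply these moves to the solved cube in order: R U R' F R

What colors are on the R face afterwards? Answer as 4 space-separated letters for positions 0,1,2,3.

Answer: O G R R

Derivation:
After move 1 (R): R=RRRR U=WGWG F=GYGY D=YBYB B=WBWB
After move 2 (U): U=WWGG F=RRGY R=WBRR B=OOWB L=GYOO
After move 3 (R'): R=BRWR U=WWGO F=RWGG D=YRYY B=BOBB
After move 4 (F): F=GRGW U=WWOY R=GROR D=WBYY L=GYOR
After move 5 (R): R=OGRR U=WROW F=GBGY D=WBYB B=YOWB
Query: R face = OGRR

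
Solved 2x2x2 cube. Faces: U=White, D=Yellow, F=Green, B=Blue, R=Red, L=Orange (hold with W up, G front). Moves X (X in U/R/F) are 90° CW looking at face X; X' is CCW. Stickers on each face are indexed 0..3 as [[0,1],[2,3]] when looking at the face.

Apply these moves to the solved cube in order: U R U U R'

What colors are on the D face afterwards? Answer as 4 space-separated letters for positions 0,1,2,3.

Answer: Y O Y Y

Derivation:
After move 1 (U): U=WWWW F=RRGG R=BBRR B=OOBB L=GGOO
After move 2 (R): R=RBRB U=WRWG F=RYGY D=YBYO B=WOWB
After move 3 (U): U=WWGR F=RBGY R=WORB B=GGWB L=RYOO
After move 4 (U): U=GWRW F=WOGY R=GGRB B=RYWB L=RBOO
After move 5 (R'): R=GBGR U=GWRR F=WWGW D=YOYY B=OYBB
Query: D face = YOYY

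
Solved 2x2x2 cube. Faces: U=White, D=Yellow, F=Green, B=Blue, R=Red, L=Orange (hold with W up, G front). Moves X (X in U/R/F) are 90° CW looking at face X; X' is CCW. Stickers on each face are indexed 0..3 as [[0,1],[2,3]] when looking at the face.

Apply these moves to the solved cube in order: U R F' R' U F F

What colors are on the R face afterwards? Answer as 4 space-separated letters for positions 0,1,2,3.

Answer: W O R Y

Derivation:
After move 1 (U): U=WWWW F=RRGG R=BBRR B=OOBB L=GGOO
After move 2 (R): R=RBRB U=WRWG F=RYGY D=YBYO B=WOWB
After move 3 (F'): F=YYRG U=WRRR R=BBYB D=GOYO L=GGOW
After move 4 (R'): R=BBBY U=WWRW F=YRRR D=GYYG B=OOOB
After move 5 (U): U=RWWW F=BBRR R=OOBY B=GGOB L=YROW
After move 6 (F): F=RBRB U=RWWR R=WOWY D=BOYG L=YGOY
After move 7 (F): F=RRBB U=RWYG R=WORY D=WWYG L=YBOO
Query: R face = WORY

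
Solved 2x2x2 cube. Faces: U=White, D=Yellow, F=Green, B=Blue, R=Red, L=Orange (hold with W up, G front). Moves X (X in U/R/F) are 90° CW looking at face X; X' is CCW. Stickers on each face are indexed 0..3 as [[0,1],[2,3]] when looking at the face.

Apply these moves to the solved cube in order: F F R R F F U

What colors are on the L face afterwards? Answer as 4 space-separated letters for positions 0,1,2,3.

Answer: B G O R

Derivation:
After move 1 (F): F=GGGG U=WWOO R=WRWR D=RRYY L=OYOY
After move 2 (F): F=GGGG U=WWYY R=OROR D=WWYY L=OROR
After move 3 (R): R=OORR U=WGYG F=GWGY D=WBYB B=YBWB
After move 4 (R): R=RORO U=WWYY F=GBGB D=WWYY B=GBGB
After move 5 (F): F=GGBB U=WWRR R=YOYO D=RRYY L=OWOW
After move 6 (F): F=BGBG U=WWWW R=RORO D=YYYY L=OROR
After move 7 (U): U=WWWW F=ROBG R=GBRO B=ORGB L=BGOR
Query: L face = BGOR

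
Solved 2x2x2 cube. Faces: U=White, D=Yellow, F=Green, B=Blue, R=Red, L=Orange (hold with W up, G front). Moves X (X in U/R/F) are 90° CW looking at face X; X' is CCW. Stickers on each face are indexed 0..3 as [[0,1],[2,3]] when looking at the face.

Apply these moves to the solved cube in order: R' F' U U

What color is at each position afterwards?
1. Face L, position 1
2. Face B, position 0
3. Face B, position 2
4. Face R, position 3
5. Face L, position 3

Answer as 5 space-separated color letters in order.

After move 1 (R'): R=RRRR U=WBWB F=GWGW D=YGYG B=YBYB
After move 2 (F'): F=WWGG U=WBRR R=GRYR D=OOYG L=OBOW
After move 3 (U): U=RWRB F=GRGG R=YBYR B=OBYB L=WWOW
After move 4 (U): U=RRBW F=YBGG R=OBYR B=WWYB L=GROW
Query 1: L[1] = R
Query 2: B[0] = W
Query 3: B[2] = Y
Query 4: R[3] = R
Query 5: L[3] = W

Answer: R W Y R W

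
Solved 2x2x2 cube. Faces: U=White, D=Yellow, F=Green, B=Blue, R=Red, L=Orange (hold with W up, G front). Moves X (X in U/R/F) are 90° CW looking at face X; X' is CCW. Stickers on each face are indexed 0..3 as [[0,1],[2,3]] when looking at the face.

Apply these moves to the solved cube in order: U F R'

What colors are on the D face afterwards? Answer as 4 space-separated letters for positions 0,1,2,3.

After move 1 (U): U=WWWW F=RRGG R=BBRR B=OOBB L=GGOO
After move 2 (F): F=GRGR U=WWOG R=WBWR D=RBYY L=GYOY
After move 3 (R'): R=BRWW U=WBOO F=GWGG D=RRYR B=YOBB
Query: D face = RRYR

Answer: R R Y R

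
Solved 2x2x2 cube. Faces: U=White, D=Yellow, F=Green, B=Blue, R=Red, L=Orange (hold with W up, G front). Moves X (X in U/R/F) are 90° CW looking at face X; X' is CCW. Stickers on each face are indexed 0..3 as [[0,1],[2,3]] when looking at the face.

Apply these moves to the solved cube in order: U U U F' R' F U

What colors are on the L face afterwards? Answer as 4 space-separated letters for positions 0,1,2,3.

Answer: O O O G

Derivation:
After move 1 (U): U=WWWW F=RRGG R=BBRR B=OOBB L=GGOO
After move 2 (U): U=WWWW F=BBGG R=OORR B=GGBB L=RROO
After move 3 (U): U=WWWW F=OOGG R=GGRR B=RRBB L=BBOO
After move 4 (F'): F=OGOG U=WWGR R=YGYR D=BOYY L=BWOW
After move 5 (R'): R=GRYY U=WBGR F=OWOR D=BGYG B=YROB
After move 6 (F): F=OORW U=WBWW R=GRRY D=YGYG L=BBOG
After move 7 (U): U=WWWB F=GRRW R=YRRY B=BBOB L=OOOG
Query: L face = OOOG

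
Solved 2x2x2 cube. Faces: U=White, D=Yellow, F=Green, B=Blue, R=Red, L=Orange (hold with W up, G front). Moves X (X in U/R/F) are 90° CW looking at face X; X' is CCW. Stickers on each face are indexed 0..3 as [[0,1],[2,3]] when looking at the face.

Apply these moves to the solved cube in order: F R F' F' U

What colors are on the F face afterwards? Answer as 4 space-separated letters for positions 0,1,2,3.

After move 1 (F): F=GGGG U=WWOO R=WRWR D=RRYY L=OYOY
After move 2 (R): R=WWRR U=WGOG F=GRGY D=RBYB B=OBWB
After move 3 (F'): F=RYGG U=WGWR R=BWRR D=YYYB L=OGOO
After move 4 (F'): F=YGRG U=WGBR R=YWYR D=GOYB L=OROW
After move 5 (U): U=BWRG F=YWRG R=OBYR B=ORWB L=YGOW
Query: F face = YWRG

Answer: Y W R G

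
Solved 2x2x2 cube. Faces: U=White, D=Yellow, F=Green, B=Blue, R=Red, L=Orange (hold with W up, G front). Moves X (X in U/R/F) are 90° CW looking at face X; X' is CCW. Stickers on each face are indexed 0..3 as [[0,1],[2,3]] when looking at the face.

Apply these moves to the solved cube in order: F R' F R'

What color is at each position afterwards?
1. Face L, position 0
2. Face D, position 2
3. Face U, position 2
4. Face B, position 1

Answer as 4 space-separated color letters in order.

Answer: O Y Y B

Derivation:
After move 1 (F): F=GGGG U=WWOO R=WRWR D=RRYY L=OYOY
After move 2 (R'): R=RRWW U=WBOB F=GWGO D=RGYG B=YBRB
After move 3 (F): F=GGOW U=WBYY R=ORBW D=WRYG L=OROG
After move 4 (R'): R=RWOB U=WRYY F=GBOY D=WGYW B=GBRB
Query 1: L[0] = O
Query 2: D[2] = Y
Query 3: U[2] = Y
Query 4: B[1] = B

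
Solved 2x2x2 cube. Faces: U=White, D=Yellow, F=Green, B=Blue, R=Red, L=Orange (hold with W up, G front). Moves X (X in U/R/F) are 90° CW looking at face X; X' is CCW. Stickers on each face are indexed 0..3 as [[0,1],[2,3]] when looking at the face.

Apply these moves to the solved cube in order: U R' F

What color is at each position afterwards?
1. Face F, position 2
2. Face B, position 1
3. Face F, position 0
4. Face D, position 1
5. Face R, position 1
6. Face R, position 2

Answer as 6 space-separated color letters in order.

Answer: W O G B R O

Derivation:
After move 1 (U): U=WWWW F=RRGG R=BBRR B=OOBB L=GGOO
After move 2 (R'): R=BRBR U=WBWO F=RWGW D=YRYG B=YOYB
After move 3 (F): F=GRWW U=WBOG R=WROR D=BBYG L=GYOR
Query 1: F[2] = W
Query 2: B[1] = O
Query 3: F[0] = G
Query 4: D[1] = B
Query 5: R[1] = R
Query 6: R[2] = O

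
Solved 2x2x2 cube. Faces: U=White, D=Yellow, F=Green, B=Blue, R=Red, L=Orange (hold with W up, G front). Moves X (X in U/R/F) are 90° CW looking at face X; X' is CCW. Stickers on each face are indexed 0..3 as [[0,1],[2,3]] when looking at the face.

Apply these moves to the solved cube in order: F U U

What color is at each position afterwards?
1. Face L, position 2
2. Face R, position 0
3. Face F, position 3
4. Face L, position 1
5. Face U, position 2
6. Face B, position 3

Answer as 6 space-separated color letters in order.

Answer: O O G R W B

Derivation:
After move 1 (F): F=GGGG U=WWOO R=WRWR D=RRYY L=OYOY
After move 2 (U): U=OWOW F=WRGG R=BBWR B=OYBB L=GGOY
After move 3 (U): U=OOWW F=BBGG R=OYWR B=GGBB L=WROY
Query 1: L[2] = O
Query 2: R[0] = O
Query 3: F[3] = G
Query 4: L[1] = R
Query 5: U[2] = W
Query 6: B[3] = B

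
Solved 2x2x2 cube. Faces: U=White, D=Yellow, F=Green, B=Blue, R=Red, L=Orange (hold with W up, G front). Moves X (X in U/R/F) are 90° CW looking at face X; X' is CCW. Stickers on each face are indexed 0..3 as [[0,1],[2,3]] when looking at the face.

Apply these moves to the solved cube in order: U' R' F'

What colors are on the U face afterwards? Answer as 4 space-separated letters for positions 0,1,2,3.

Answer: W B G G

Derivation:
After move 1 (U'): U=WWWW F=OOGG R=GGRR B=RRBB L=BBOO
After move 2 (R'): R=GRGR U=WBWR F=OWGW D=YOYG B=YRYB
After move 3 (F'): F=WWOG U=WBGG R=ORYR D=BOYG L=BROW
Query: U face = WBGG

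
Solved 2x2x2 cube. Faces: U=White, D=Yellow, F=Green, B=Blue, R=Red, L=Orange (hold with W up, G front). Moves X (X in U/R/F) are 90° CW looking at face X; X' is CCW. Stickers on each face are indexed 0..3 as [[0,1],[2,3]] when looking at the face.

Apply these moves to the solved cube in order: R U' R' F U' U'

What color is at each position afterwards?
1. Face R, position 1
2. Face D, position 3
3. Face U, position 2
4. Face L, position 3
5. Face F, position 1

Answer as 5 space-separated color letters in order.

Answer: Y Y W O R

Derivation:
After move 1 (R): R=RRRR U=WGWG F=GYGY D=YBYB B=WBWB
After move 2 (U'): U=GGWW F=OOGY R=GYRR B=RRWB L=WBOO
After move 3 (R'): R=YRGR U=GWWR F=OGGW D=YOYY B=BRBB
After move 4 (F): F=GOWG U=GWOB R=WRRR D=GYYY L=WYOO
After move 5 (U'): U=WBGO F=WYWG R=GORR B=WRBB L=BROO
After move 6 (U'): U=BOWG F=BRWG R=WYRR B=GOBB L=WROO
Query 1: R[1] = Y
Query 2: D[3] = Y
Query 3: U[2] = W
Query 4: L[3] = O
Query 5: F[1] = R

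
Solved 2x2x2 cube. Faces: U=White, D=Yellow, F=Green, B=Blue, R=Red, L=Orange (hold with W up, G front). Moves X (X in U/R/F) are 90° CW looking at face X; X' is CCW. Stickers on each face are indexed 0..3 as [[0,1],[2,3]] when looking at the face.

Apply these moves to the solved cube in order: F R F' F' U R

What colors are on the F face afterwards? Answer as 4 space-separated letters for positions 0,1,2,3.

Answer: Y O R B

Derivation:
After move 1 (F): F=GGGG U=WWOO R=WRWR D=RRYY L=OYOY
After move 2 (R): R=WWRR U=WGOG F=GRGY D=RBYB B=OBWB
After move 3 (F'): F=RYGG U=WGWR R=BWRR D=YYYB L=OGOO
After move 4 (F'): F=YGRG U=WGBR R=YWYR D=GOYB L=OROW
After move 5 (U): U=BWRG F=YWRG R=OBYR B=ORWB L=YGOW
After move 6 (R): R=YORB U=BWRG F=YORB D=GWYO B=GRWB
Query: F face = YORB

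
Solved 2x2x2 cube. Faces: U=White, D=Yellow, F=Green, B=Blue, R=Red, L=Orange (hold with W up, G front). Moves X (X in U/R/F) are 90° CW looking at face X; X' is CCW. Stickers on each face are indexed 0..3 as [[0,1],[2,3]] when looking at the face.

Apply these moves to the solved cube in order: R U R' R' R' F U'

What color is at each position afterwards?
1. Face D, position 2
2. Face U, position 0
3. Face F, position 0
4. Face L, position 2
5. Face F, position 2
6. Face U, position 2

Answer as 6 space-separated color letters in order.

Answer: Y R G O B W

Derivation:
After move 1 (R): R=RRRR U=WGWG F=GYGY D=YBYB B=WBWB
After move 2 (U): U=WWGG F=RRGY R=WBRR B=OOWB L=GYOO
After move 3 (R'): R=BRWR U=WWGO F=RWGG D=YRYY B=BOBB
After move 4 (R'): R=RRBW U=WBGB F=RWGO D=YWYG B=YORB
After move 5 (R'): R=RWRB U=WRGY F=RBGB D=YWYO B=GOWB
After move 6 (F): F=GRBB U=WROY R=GWYB D=RRYO L=GYOW
After move 7 (U'): U=RYWO F=GYBB R=GRYB B=GWWB L=GOOW
Query 1: D[2] = Y
Query 2: U[0] = R
Query 3: F[0] = G
Query 4: L[2] = O
Query 5: F[2] = B
Query 6: U[2] = W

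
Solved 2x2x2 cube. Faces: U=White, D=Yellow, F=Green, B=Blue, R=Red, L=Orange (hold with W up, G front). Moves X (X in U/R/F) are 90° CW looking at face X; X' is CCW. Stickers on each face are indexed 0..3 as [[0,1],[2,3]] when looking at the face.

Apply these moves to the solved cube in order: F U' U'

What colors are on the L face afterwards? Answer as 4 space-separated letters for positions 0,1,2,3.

Answer: W R O Y

Derivation:
After move 1 (F): F=GGGG U=WWOO R=WRWR D=RRYY L=OYOY
After move 2 (U'): U=WOWO F=OYGG R=GGWR B=WRBB L=BBOY
After move 3 (U'): U=OOWW F=BBGG R=OYWR B=GGBB L=WROY
Query: L face = WROY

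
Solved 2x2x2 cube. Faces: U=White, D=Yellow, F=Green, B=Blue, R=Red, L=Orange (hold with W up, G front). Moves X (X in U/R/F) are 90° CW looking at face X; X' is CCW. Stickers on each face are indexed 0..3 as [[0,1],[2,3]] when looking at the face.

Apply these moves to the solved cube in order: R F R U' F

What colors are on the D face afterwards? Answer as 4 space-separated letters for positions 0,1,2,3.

After move 1 (R): R=RRRR U=WGWG F=GYGY D=YBYB B=WBWB
After move 2 (F): F=GGYY U=WGOO R=WRGR D=RRYB L=OYOB
After move 3 (R): R=GWRR U=WGOY F=GRYB D=RWYW B=OBGB
After move 4 (U'): U=GYWO F=OYYB R=GRRR B=GWGB L=OBOB
After move 5 (F): F=YOBY U=GYBB R=WROR D=RGYW L=OROW
Query: D face = RGYW

Answer: R G Y W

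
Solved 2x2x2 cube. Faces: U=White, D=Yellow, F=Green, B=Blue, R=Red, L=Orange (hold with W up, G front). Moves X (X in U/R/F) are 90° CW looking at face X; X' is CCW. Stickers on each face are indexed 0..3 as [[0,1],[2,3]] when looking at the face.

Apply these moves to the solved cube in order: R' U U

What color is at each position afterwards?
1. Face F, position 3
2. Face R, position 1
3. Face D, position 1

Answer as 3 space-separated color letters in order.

Answer: W O G

Derivation:
After move 1 (R'): R=RRRR U=WBWB F=GWGW D=YGYG B=YBYB
After move 2 (U): U=WWBB F=RRGW R=YBRR B=OOYB L=GWOO
After move 3 (U): U=BWBW F=YBGW R=OORR B=GWYB L=RROO
Query 1: F[3] = W
Query 2: R[1] = O
Query 3: D[1] = G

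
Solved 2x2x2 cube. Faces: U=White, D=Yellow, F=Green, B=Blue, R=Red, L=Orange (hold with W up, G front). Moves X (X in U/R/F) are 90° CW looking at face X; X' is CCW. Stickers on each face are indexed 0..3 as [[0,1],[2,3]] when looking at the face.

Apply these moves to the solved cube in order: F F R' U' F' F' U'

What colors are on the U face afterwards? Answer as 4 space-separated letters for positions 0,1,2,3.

Answer: B W B G

Derivation:
After move 1 (F): F=GGGG U=WWOO R=WRWR D=RRYY L=OYOY
After move 2 (F): F=GGGG U=WWYY R=OROR D=WWYY L=OROR
After move 3 (R'): R=RROO U=WBYB F=GWGY D=WGYG B=YBWB
After move 4 (U'): U=BBWY F=ORGY R=GWOO B=RRWB L=YBOR
After move 5 (F'): F=RYOG U=BBGO R=GWWO D=BRYG L=YYOW
After move 6 (F'): F=YGRO U=BBGW R=RWBO D=YWYG L=YOOG
After move 7 (U'): U=BWBG F=YORO R=YGBO B=RWWB L=RROG
Query: U face = BWBG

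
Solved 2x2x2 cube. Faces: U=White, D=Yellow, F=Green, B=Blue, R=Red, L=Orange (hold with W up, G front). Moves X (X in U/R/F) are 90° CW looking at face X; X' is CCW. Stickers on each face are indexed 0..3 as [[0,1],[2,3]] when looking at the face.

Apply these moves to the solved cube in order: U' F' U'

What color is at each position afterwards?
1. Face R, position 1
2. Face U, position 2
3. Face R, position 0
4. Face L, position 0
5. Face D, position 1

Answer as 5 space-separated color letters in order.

After move 1 (U'): U=WWWW F=OOGG R=GGRR B=RRBB L=BBOO
After move 2 (F'): F=OGOG U=WWGR R=YGYR D=BOYY L=BWOW
After move 3 (U'): U=WRWG F=BWOG R=OGYR B=YGBB L=RROW
Query 1: R[1] = G
Query 2: U[2] = W
Query 3: R[0] = O
Query 4: L[0] = R
Query 5: D[1] = O

Answer: G W O R O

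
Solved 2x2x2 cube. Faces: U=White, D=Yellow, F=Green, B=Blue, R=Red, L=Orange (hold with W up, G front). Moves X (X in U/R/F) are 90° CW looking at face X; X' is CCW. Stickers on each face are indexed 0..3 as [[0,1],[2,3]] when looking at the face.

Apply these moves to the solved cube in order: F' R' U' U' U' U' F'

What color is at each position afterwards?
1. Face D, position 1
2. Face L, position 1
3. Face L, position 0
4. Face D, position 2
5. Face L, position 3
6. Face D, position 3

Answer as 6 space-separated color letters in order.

Answer: W B O Y R G

Derivation:
After move 1 (F'): F=GGGG U=WWRR R=YRYR D=OOYY L=OWOW
After move 2 (R'): R=RRYY U=WBRB F=GWGR D=OGYG B=YBOB
After move 3 (U'): U=BBWR F=OWGR R=GWYY B=RROB L=YBOW
After move 4 (U'): U=BRBW F=YBGR R=OWYY B=GWOB L=RROW
After move 5 (U'): U=RWBB F=RRGR R=YBYY B=OWOB L=GWOW
After move 6 (U'): U=WBRB F=GWGR R=RRYY B=YBOB L=OWOW
After move 7 (F'): F=WRGG U=WBRY R=GROY D=WWYG L=OBOR
Query 1: D[1] = W
Query 2: L[1] = B
Query 3: L[0] = O
Query 4: D[2] = Y
Query 5: L[3] = R
Query 6: D[3] = G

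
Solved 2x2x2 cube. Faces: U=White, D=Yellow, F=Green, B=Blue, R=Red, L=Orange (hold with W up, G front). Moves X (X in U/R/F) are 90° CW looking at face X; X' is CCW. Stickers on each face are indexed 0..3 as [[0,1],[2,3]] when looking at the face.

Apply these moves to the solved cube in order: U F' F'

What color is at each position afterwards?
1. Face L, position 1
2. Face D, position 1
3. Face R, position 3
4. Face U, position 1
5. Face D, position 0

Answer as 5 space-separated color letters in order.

After move 1 (U): U=WWWW F=RRGG R=BBRR B=OOBB L=GGOO
After move 2 (F'): F=RGRG U=WWBR R=YBYR D=GOYY L=GWOW
After move 3 (F'): F=GGRR U=WWYY R=OBGR D=WWYY L=GROB
Query 1: L[1] = R
Query 2: D[1] = W
Query 3: R[3] = R
Query 4: U[1] = W
Query 5: D[0] = W

Answer: R W R W W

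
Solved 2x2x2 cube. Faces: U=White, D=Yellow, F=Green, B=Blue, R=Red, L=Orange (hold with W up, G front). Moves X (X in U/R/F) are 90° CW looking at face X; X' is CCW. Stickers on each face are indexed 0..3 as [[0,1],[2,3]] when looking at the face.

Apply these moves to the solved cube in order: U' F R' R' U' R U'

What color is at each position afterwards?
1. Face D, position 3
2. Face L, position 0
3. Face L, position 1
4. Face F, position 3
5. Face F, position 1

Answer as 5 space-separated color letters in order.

Answer: R O W B R

Derivation:
After move 1 (U'): U=WWWW F=OOGG R=GGRR B=RRBB L=BBOO
After move 2 (F): F=GOGO U=WWOB R=WGWR D=RGYY L=BYOY
After move 3 (R'): R=GRWW U=WBOR F=GWGB D=ROYO B=YRGB
After move 4 (R'): R=RWGW U=WGOY F=GBGR D=RWYB B=OROB
After move 5 (U'): U=GYWO F=BYGR R=GBGW B=RWOB L=OROY
After move 6 (R): R=GGWB U=GYWR F=BWGB D=ROYR B=OWYB
After move 7 (U'): U=YRGW F=ORGB R=BWWB B=GGYB L=OWOY
Query 1: D[3] = R
Query 2: L[0] = O
Query 3: L[1] = W
Query 4: F[3] = B
Query 5: F[1] = R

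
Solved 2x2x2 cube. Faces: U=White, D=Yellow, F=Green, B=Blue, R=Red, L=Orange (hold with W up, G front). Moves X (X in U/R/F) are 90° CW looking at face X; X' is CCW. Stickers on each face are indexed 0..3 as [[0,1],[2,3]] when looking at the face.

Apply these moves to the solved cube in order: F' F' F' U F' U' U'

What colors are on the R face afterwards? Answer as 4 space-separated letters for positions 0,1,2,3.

Answer: G W R R

Derivation:
After move 1 (F'): F=GGGG U=WWRR R=YRYR D=OOYY L=OWOW
After move 2 (F'): F=GGGG U=WWYY R=OROR D=WWYY L=OROR
After move 3 (F'): F=GGGG U=WWOO R=WRWR D=RRYY L=OYOY
After move 4 (U): U=OWOW F=WRGG R=BBWR B=OYBB L=GGOY
After move 5 (F'): F=RGWG U=OWBW R=RBRR D=GYYY L=GWOO
After move 6 (U'): U=WWOB F=GWWG R=RGRR B=RBBB L=OYOO
After move 7 (U'): U=WBWO F=OYWG R=GWRR B=RGBB L=RBOO
Query: R face = GWRR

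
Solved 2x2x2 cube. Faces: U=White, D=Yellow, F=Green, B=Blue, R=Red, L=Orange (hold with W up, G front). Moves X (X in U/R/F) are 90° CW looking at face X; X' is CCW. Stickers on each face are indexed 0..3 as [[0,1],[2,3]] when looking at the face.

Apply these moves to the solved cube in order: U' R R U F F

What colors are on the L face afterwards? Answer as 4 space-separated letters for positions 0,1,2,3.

After move 1 (U'): U=WWWW F=OOGG R=GGRR B=RRBB L=BBOO
After move 2 (R): R=RGRG U=WOWG F=OYGY D=YBYR B=WRWB
After move 3 (R): R=RRGG U=WYWY F=OBGR D=YWYW B=GROB
After move 4 (U): U=WWYY F=RRGR R=GRGG B=BBOB L=OBOO
After move 5 (F): F=GRRR U=WWOB R=YRYG D=GGYW L=OYOW
After move 6 (F): F=RGRR U=WWWY R=ORBG D=YYYW L=OGOG
Query: L face = OGOG

Answer: O G O G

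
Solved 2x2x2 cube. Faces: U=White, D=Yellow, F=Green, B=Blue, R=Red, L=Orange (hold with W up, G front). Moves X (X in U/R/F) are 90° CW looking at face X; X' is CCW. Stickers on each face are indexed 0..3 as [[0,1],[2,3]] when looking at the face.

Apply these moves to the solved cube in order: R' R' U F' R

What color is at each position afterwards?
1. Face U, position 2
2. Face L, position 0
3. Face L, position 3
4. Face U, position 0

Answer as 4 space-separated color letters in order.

Answer: G G Y W

Derivation:
After move 1 (R'): R=RRRR U=WBWB F=GWGW D=YGYG B=YBYB
After move 2 (R'): R=RRRR U=WYWY F=GBGB D=YWYW B=GBGB
After move 3 (U): U=WWYY F=RRGB R=GBRR B=OOGB L=GBOO
After move 4 (F'): F=RBRG U=WWGR R=WBYR D=BOYW L=GYOY
After move 5 (R): R=YWRB U=WBGG F=RORW D=BGYO B=ROWB
Query 1: U[2] = G
Query 2: L[0] = G
Query 3: L[3] = Y
Query 4: U[0] = W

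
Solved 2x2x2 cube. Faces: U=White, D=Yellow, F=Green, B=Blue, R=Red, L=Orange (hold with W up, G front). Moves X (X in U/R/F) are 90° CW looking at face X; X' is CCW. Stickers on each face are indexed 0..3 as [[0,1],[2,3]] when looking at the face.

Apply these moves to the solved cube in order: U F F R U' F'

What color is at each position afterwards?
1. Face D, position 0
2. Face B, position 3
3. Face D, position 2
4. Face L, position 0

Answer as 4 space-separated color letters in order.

After move 1 (U): U=WWWW F=RRGG R=BBRR B=OOBB L=GGOO
After move 2 (F): F=GRGR U=WWOG R=WBWR D=RBYY L=GYOY
After move 3 (F): F=GGRR U=WWYY R=OBGR D=WWYY L=GROB
After move 4 (R): R=GORB U=WGYR F=GWRY D=WBYO B=YOWB
After move 5 (U'): U=GRWY F=GRRY R=GWRB B=GOWB L=YOOB
After move 6 (F'): F=RYGR U=GRGR R=BWWB D=OBYO L=YYOW
Query 1: D[0] = O
Query 2: B[3] = B
Query 3: D[2] = Y
Query 4: L[0] = Y

Answer: O B Y Y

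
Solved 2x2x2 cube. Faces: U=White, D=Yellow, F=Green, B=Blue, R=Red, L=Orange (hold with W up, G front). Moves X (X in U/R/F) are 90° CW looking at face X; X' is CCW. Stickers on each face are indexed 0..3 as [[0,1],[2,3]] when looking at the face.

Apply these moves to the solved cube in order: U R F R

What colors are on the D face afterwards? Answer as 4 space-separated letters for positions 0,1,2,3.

Answer: R W Y W

Derivation:
After move 1 (U): U=WWWW F=RRGG R=BBRR B=OOBB L=GGOO
After move 2 (R): R=RBRB U=WRWG F=RYGY D=YBYO B=WOWB
After move 3 (F): F=GRYY U=WROG R=WBGB D=RRYO L=GYOB
After move 4 (R): R=GWBB U=WROY F=GRYO D=RWYW B=GORB
Query: D face = RWYW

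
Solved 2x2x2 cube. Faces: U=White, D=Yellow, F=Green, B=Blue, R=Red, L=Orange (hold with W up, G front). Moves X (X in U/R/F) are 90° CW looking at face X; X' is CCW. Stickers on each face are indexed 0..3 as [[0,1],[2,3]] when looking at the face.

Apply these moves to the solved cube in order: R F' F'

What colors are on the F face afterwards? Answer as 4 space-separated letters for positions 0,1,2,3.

Answer: Y G Y G

Derivation:
After move 1 (R): R=RRRR U=WGWG F=GYGY D=YBYB B=WBWB
After move 2 (F'): F=YYGG U=WGRR R=BRYR D=OOYB L=OGOW
After move 3 (F'): F=YGYG U=WGBY R=OROR D=GWYB L=OROR
Query: F face = YGYG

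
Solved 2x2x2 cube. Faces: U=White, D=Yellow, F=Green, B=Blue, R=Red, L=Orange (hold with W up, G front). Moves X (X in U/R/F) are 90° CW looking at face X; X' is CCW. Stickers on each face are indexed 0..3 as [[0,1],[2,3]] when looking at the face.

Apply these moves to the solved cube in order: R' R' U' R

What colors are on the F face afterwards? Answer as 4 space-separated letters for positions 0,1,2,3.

After move 1 (R'): R=RRRR U=WBWB F=GWGW D=YGYG B=YBYB
After move 2 (R'): R=RRRR U=WYWY F=GBGB D=YWYW B=GBGB
After move 3 (U'): U=YYWW F=OOGB R=GBRR B=RRGB L=GBOO
After move 4 (R): R=RGRB U=YOWB F=OWGW D=YGYR B=WRYB
Query: F face = OWGW

Answer: O W G W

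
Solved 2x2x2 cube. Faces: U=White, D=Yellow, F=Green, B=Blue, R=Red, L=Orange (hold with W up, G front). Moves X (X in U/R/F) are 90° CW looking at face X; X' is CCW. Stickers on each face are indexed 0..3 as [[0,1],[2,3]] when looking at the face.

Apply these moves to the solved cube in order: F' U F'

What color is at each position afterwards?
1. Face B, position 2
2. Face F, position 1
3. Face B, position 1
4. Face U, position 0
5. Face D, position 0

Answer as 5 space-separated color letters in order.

Answer: B G W R G

Derivation:
After move 1 (F'): F=GGGG U=WWRR R=YRYR D=OOYY L=OWOW
After move 2 (U): U=RWRW F=YRGG R=BBYR B=OWBB L=GGOW
After move 3 (F'): F=RGYG U=RWBY R=OBOR D=GWYY L=GWOR
Query 1: B[2] = B
Query 2: F[1] = G
Query 3: B[1] = W
Query 4: U[0] = R
Query 5: D[0] = G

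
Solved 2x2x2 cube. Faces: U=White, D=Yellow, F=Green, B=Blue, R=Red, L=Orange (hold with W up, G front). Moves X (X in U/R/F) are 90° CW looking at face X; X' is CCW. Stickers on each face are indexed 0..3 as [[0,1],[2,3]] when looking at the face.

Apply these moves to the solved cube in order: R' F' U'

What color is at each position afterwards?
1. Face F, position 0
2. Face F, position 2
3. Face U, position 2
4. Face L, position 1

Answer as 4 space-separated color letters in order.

After move 1 (R'): R=RRRR U=WBWB F=GWGW D=YGYG B=YBYB
After move 2 (F'): F=WWGG U=WBRR R=GRYR D=OOYG L=OBOW
After move 3 (U'): U=BRWR F=OBGG R=WWYR B=GRYB L=YBOW
Query 1: F[0] = O
Query 2: F[2] = G
Query 3: U[2] = W
Query 4: L[1] = B

Answer: O G W B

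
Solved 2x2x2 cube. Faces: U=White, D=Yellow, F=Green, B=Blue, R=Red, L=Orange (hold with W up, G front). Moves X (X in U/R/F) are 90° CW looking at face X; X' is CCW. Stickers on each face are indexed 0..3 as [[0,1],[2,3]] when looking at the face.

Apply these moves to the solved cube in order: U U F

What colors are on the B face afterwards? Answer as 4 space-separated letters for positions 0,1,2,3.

Answer: G G B B

Derivation:
After move 1 (U): U=WWWW F=RRGG R=BBRR B=OOBB L=GGOO
After move 2 (U): U=WWWW F=BBGG R=OORR B=GGBB L=RROO
After move 3 (F): F=GBGB U=WWOR R=WOWR D=ROYY L=RYOY
Query: B face = GGBB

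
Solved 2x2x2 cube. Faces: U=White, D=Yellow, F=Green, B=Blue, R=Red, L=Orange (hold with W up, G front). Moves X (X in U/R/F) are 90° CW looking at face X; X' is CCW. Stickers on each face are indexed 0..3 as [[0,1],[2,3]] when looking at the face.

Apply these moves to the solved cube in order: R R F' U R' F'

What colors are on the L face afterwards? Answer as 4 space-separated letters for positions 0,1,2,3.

Answer: B O O R

Derivation:
After move 1 (R): R=RRRR U=WGWG F=GYGY D=YBYB B=WBWB
After move 2 (R): R=RRRR U=WYWY F=GBGB D=YWYW B=GBGB
After move 3 (F'): F=BBGG U=WYRR R=WRYR D=OOYW L=OYOW
After move 4 (U): U=RWRY F=WRGG R=GBYR B=OYGB L=BBOW
After move 5 (R'): R=BRGY U=RGRO F=WWGY D=ORYG B=WYOB
After move 6 (F'): F=WYWG U=RGBG R=RROY D=BWYG L=BOOR
Query: L face = BOOR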